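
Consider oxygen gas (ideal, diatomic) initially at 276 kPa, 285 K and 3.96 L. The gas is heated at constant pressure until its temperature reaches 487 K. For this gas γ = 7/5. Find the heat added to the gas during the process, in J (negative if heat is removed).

2710 J

n = P₁V₁/(RT₁) = 276×3.96/(8.314×285) = 0.461 mol.
Isobaric: P stays 276 kPa; V/T = const ⇒ T₂ = 487 K, V₂ = 6.77 L.
W = PΔV = 276×(6.77−3.96) kPa·L = 775 J.
ΔU = nCvΔT = 0.461×20.8×(487−285) = 1940 J.
Q = ΔU + W = nCpΔT = 2710 J.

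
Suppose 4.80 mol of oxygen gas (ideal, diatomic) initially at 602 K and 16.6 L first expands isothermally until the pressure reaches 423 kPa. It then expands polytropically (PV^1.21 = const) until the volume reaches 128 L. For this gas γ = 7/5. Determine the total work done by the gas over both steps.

47500 J

P₁ = nRT₁/V₁ = 4.80×8.314×602/16.6 = 1450 kPa.
Step 1 — Isothermal: T stays 602 K; PV = const ⇒ V₂ = 56.8 L, P₂ = 423 kPa.
ΔU = 0 (ideal gas, T constant).
W = nRT ln(V₂/V₁) = 4.80×8.314×602×ln(3.42) = 29600 J.
Q = ΔU + W = 29600 J.
State after step 1: P = 423 kPa, V = 56.8 L, T = 602 K.
Step 2 — Polytropic n=1.21: T₂ = T₁(V₁/V₂)^(n−1) = 602×(0.444)^0.21 = 508 K; P₂ = P₁(V₁/V₂)^n = 158 kPa.
W = (P₁V₁−P₂V₂)/(n−1) = (423×56.8−158×128)/0.21 = 17900 J.
ΔU = nCvΔT = 4.80×20.8×(508−602) = -9420 J.
Q = ΔU + W = 8520 J.
Net over both steps: W = 47500 J, Q = 38100 J, ΔU = -9420 J.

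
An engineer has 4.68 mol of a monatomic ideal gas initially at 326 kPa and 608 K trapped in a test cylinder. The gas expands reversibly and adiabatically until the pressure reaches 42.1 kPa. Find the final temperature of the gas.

268 K

V₁ = nRT₁/P₁ = 4.68×8.314×608/326 = 72.6 L.
Adiabatic: T₂/T₁ = (P₂/P₁)^((γ−1)/γ) ⇒ T₂ = 608×(0.129)^0.400 = 268 K; V₂ = 248 L.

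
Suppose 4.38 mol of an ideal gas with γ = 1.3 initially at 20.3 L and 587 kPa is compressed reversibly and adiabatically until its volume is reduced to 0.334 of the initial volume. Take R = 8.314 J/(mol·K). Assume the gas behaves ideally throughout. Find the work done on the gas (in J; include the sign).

T₁ = P₁V₁/(nR) = 587×20.3/(4.38×8.314) = 327 K.
Adiabatic: TV^(γ−1) = const ⇒ T₂ = 327×(2.99)^0.300 = 455 K; PV^γ = const ⇒ P₂ = 2440 kPa.
ΔU = nCvΔT = 4.38×27.7×(455−327) = 15500 J.
Q = 0 for an adiabatic process, so W = −ΔU = -15500 J.
Work done on the gas = −W_by = 15500 J.

15500 J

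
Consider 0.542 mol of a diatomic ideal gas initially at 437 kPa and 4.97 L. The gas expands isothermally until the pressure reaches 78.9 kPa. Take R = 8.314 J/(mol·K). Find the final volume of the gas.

27.5 L

T₁ = P₁V₁/(nR) = 437×4.97/(0.542×8.314) = 482 K.
Isothermal: T stays 482 K; PV = const ⇒ V₂ = 27.5 L, P₂ = 78.9 kPa.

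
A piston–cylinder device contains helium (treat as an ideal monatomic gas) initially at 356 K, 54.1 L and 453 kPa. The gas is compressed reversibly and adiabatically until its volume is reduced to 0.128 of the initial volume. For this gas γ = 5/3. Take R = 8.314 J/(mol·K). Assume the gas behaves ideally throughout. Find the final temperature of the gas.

Adiabatic: TV^(γ−1) = const ⇒ T₂ = 356×(7.81)^0.667 = 1400 K; PV^γ = const ⇒ P₂ = 13900 kPa.

1400 K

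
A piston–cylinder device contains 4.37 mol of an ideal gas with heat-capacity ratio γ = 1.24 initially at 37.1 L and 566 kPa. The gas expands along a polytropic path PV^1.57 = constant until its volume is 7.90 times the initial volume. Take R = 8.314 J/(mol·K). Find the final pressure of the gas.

22.1 kPa

T₁ = P₁V₁/(nR) = 566×37.1/(4.37×8.314) = 578 K.
Polytropic n=1.57: T₂ = T₁(V₁/V₂)^(n−1) = 578×(0.127)^0.57 = 178 K; P₂ = P₁(V₁/V₂)^n = 22.1 kPa.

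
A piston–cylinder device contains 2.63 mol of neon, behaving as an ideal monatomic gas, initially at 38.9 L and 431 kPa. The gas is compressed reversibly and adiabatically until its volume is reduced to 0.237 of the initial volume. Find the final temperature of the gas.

2000 K

T₁ = P₁V₁/(nR) = 431×38.9/(2.63×8.314) = 767 K.
Adiabatic: TV^(γ−1) = const ⇒ T₂ = 767×(4.22)^0.667 = 2000 K; PV^γ = const ⇒ P₂ = 4750 kPa.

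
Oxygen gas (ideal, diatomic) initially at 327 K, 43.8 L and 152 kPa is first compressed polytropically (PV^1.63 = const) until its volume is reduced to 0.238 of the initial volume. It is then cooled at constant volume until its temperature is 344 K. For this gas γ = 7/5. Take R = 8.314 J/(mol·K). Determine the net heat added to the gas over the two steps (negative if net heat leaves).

-14700 J

n = P₁V₁/(RT₁) = 152×43.8/(8.314×327) = 2.45 mol.
Step 1 — Polytropic n=1.63: T₂ = T₁(V₁/V₂)^(n−1) = 327×(4.20)^0.63 = 808 K; P₂ = P₁(V₁/V₂)^n = 1580 kPa.
W = (P₁V₁−P₂V₂)/(n−1) = (152×43.8−1580×10.4)/0.63 = -15500 J.
ΔU = nCvΔT = 2.45×20.8×(808−327) = 24500 J.
Q = ΔU + W = 8930 J.
State after step 1: P = 1580 kPa, V = 10.4 L, T = 808 K.
Step 2 — Isochoric: V stays 10.4 L; P/T = const ⇒ T₂ = 344 K, P₂ = 672 kPa.
W = 0 (no volume change).
ΔU = nCvΔT = 2.45×20.8×(344−808) = -23600 J.
Q = ΔU = -23600 J.
Net over both steps: W = -15500 J, Q = -14700 J, ΔU = 865 J.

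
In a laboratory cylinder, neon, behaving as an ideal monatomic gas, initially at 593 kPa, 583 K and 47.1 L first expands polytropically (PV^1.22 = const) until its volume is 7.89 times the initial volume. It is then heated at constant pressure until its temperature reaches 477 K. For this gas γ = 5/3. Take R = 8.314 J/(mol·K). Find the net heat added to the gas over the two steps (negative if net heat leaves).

n = P₁V₁/(RT₁) = 593×47.1/(8.314×583) = 5.76 mol.
Step 1 — Polytropic n=1.22: T₂ = T₁(V₁/V₂)^(n−1) = 583×(0.127)^0.22 = 370 K; P₂ = P₁(V₁/V₂)^n = 47.7 kPa.
W = (P₁V₁−P₂V₂)/(n−1) = (593×47.1−47.7×372)/0.22 = 46400 J.
ΔU = nCvΔT = 5.76×12.5×(370−583) = -15300 J.
Q = ΔU + W = 31100 J.
State after step 1: P = 47.7 kPa, V = 372 L, T = 370 K.
Step 2 — Isobaric: P stays 47.7 kPa; V/T = const ⇒ T₂ = 477 K, V₂ = 479 L.
W = PΔV = 47.7×(479−372) kPa·L = 5120 J.
ΔU = nCvΔT = 5.76×12.5×(477−370) = 7680 J.
Q = ΔU + W = nCpΔT = 12800 J.
Net over both steps: W = 51500 J, Q = 43900 J, ΔU = -7620 J.

43900 J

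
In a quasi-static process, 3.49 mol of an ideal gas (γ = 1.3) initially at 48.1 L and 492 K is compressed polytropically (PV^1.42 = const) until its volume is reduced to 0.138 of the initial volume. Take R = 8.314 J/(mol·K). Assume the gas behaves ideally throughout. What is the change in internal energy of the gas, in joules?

P₁ = nRT₁/V₁ = 3.49×8.314×492/48.1 = 297 kPa.
Polytropic n=1.42: T₂ = T₁(V₁/V₂)^(n−1) = 492×(7.25)^0.42 = 1130 K; P₂ = P₁(V₁/V₂)^n = 4940 kPa.
For an ideal gas ΔU = nCvΔT with Cv = R/(γ−1) = 27.7 J/(mol·K).
ΔU = 3.49×27.7×(1130−492) = 61700 J.

61700 J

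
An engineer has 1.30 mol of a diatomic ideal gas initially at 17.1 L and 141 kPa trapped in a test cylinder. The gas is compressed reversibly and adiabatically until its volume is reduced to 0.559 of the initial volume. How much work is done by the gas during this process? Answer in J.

-1580 J

T₁ = P₁V₁/(nR) = 141×17.1/(1.30×8.314) = 223 K.
Adiabatic: TV^(γ−1) = const ⇒ T₂ = 223×(1.79)^0.400 = 282 K; PV^γ = const ⇒ P₂ = 318 kPa.
ΔU = nCvΔT = 1.30×20.8×(282−223) = 1580 J.
Q = 0 for an adiabatic process, so W = −ΔU = -1580 J.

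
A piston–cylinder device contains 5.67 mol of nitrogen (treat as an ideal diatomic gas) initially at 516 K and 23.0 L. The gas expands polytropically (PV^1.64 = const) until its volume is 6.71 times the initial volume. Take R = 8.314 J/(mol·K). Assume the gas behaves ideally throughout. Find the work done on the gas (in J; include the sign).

P₁ = nRT₁/V₁ = 5.67×8.314×516/23.0 = 1060 kPa.
Polytropic n=1.64: T₂ = T₁(V₁/V₂)^(n−1) = 516×(0.149)^0.64 = 153 K; P₂ = P₁(V₁/V₂)^n = 46.6 kPa.
W = (P₁V₁−P₂V₂)/(n−1) = (1060×23.0−46.6×154)/0.64 = 26800 J.
Work done on the gas = −W_by = -26800 J.

-26800 J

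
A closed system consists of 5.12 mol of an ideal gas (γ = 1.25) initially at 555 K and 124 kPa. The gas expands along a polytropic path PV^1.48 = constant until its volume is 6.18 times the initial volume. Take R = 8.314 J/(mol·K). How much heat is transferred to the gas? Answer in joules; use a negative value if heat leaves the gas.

V₁ = nRT₁/P₁ = 5.12×8.314×555/124 = 191 L.
Polytropic n=1.48: T₂ = T₁(V₁/V₂)^(n−1) = 555×(0.162)^0.48 = 232 K; P₂ = P₁(V₁/V₂)^n = 8.37 kPa.
W = (P₁V₁−P₂V₂)/(n−1) = (124×191−8.37×1180)/0.48 = 28700 J.
ΔU = nCvΔT = 5.12×33.3×(232−555) = -55100 J.
Q = ΔU + W = -26400 J.

-26400 J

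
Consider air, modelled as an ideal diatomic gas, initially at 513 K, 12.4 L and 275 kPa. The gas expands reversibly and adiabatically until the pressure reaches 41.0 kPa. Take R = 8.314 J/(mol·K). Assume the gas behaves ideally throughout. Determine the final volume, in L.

Adiabatic: T₂/T₁ = (P₂/P₁)^((γ−1)/γ) ⇒ T₂ = 513×(0.149)^0.286 = 298 K; V₂ = 48.3 L.

48.3 L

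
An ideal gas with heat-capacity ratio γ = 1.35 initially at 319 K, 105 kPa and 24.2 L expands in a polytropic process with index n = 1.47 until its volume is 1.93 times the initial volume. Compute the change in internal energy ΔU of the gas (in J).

-1930 J

n = P₁V₁/(RT₁) = 105×24.2/(8.314×319) = 0.958 mol.
Polytropic n=1.47: T₂ = T₁(V₁/V₂)^(n−1) = 319×(0.518)^0.47 = 234 K; P₂ = P₁(V₁/V₂)^n = 39.9 kPa.
For an ideal gas ΔU = nCvΔT with Cv = R/(γ−1) = 23.8 J/(mol·K).
ΔU = 0.958×23.8×(234−319) = -1930 J.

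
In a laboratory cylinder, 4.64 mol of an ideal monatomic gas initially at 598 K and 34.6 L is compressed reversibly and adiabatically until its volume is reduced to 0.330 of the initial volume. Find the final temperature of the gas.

P₁ = nRT₁/V₁ = 4.64×8.314×598/34.6 = 667 kPa.
Adiabatic: TV^(γ−1) = const ⇒ T₂ = 598×(3.03)^0.667 = 1250 K; PV^γ = const ⇒ P₂ = 4230 kPa.

1250 K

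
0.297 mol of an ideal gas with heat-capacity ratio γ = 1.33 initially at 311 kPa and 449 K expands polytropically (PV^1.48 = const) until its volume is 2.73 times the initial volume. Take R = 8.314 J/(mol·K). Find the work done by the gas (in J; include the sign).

883 J

V₁ = nRT₁/P₁ = 0.297×8.314×449/311 = 3.56 L.
Polytropic n=1.48: T₂ = T₁(V₁/V₂)^(n−1) = 449×(0.366)^0.48 = 277 K; P₂ = P₁(V₁/V₂)^n = 70.3 kPa.
W = (P₁V₁−P₂V₂)/(n−1) = (311×3.56−70.3×9.73)/0.48 = 883 J.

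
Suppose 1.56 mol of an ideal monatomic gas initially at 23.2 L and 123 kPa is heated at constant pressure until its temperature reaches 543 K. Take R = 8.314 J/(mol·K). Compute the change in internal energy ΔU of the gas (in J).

T₁ = P₁V₁/(nR) = 123×23.2/(1.56×8.314) = 220 K.
Isobaric: P stays 123 kPa; V/T = const ⇒ T₂ = 543 K, V₂ = 57.3 L.
For an ideal gas ΔU = nCvΔT with Cv = (3/2)R = 12.5 J/(mol·K).
ΔU = 1.56×12.5×(543−220) = 6280 J.

6280 J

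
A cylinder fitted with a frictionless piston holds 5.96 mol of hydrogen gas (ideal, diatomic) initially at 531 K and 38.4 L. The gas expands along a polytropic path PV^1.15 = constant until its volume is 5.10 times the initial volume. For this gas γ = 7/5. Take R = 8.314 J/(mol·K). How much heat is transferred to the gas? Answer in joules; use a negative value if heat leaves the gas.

23800 J

P₁ = nRT₁/V₁ = 5.96×8.314×531/38.4 = 685 kPa.
Polytropic n=1.15: T₂ = T₁(V₁/V₂)^(n−1) = 531×(0.196)^0.15 = 416 K; P₂ = P₁(V₁/V₂)^n = 105 kPa.
W = (P₁V₁−P₂V₂)/(n−1) = (685×38.4−105×196)/0.15 = 38000 J.
ΔU = nCvΔT = 5.96×20.8×(416−531) = -14300 J.
Q = ΔU + W = 23800 J.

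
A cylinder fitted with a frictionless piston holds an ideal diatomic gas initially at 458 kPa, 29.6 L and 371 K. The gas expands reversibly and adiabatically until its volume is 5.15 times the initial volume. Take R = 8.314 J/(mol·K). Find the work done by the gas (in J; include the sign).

16300 J

n = P₁V₁/(RT₁) = 458×29.6/(8.314×371) = 4.40 mol.
Adiabatic: TV^(γ−1) = const ⇒ T₂ = 371×(0.194)^0.400 = 193 K; PV^γ = const ⇒ P₂ = 46.2 kPa.
ΔU = nCvΔT = 4.40×20.8×(193−371) = -16300 J.
Q = 0 for an adiabatic process, so W = −ΔU = 16300 J.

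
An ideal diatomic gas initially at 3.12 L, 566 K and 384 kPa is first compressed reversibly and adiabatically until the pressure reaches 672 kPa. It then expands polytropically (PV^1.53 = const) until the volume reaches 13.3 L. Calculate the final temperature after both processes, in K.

249 K

n = P₁V₁/(RT₁) = 384×3.12/(8.314×566) = 0.255 mol.
Step 1 — Adiabatic: T₂/T₁ = (P₂/P₁)^((γ−1)/γ) ⇒ T₂ = 566×(1.75)^0.286 = 664 K; V₂ = 2.09 L.
ΔU = nCvΔT = 0.255×20.8×(664−566) = 519 J.
Q = 0 for an adiabatic process, so W = −ΔU = -519 J.
State after step 1: P = 672 kPa, V = 2.09 L, T = 664 K.
Step 2 — Polytropic n=1.53: T₂ = T₁(V₁/V₂)^(n−1) = 664×(0.157)^0.53 = 249 K; P₂ = P₁(V₁/V₂)^n = 39.7 kPa.
W = (P₁V₁−P₂V₂)/(n−1) = (672×2.09−39.7×13.3)/0.53 = 1660 J.
ΔU = nCvΔT = 0.255×20.8×(249−664) = -2200 J.
Q = ΔU + W = -539 J.
Net over both steps: W = 1140 J, Q = -539 J, ΔU = -1680 J.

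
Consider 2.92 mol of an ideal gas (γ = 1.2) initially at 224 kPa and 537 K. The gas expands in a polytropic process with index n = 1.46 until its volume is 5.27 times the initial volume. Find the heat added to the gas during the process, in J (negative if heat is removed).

V₁ = nRT₁/P₁ = 2.92×8.314×537/224 = 58.2 L.
Polytropic n=1.46: T₂ = T₁(V₁/V₂)^(n−1) = 537×(0.190)^0.46 = 250 K; P₂ = P₁(V₁/V₂)^n = 19.8 kPa.
W = (P₁V₁−P₂V₂)/(n−1) = (224×58.2−19.8×307)/0.46 = 15100 J.
ΔU = nCvΔT = 2.92×41.6×(250−537) = -34800 J.
Q = ΔU + W = -19700 J.

-19700 J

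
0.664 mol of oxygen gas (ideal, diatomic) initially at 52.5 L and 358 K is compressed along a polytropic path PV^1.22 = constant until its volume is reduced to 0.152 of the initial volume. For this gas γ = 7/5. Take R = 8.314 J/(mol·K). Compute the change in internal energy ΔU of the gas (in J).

2540 J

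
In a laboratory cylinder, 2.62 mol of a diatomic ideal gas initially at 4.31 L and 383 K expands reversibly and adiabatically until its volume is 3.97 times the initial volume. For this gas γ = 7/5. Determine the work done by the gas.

P₁ = nRT₁/V₁ = 2.62×8.314×383/4.31 = 1940 kPa.
Adiabatic: TV^(γ−1) = const ⇒ T₂ = 383×(0.252)^0.400 = 221 K; PV^γ = const ⇒ P₂ = 281 kPa.
ΔU = nCvΔT = 2.62×20.8×(221−383) = -8840 J.
Q = 0 for an adiabatic process, so W = −ΔU = 8840 J.

8840 J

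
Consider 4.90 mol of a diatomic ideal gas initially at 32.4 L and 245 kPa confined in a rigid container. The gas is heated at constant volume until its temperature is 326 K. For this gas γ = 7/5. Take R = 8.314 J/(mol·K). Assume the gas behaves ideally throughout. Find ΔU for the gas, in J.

T₁ = P₁V₁/(nR) = 245×32.4/(4.90×8.314) = 195 K.
Isochoric: V stays 32.4 L; P/T = const ⇒ T₂ = 326 K, P₂ = 410 kPa.
For an ideal gas ΔU = nCvΔT with Cv = (5/2)R = 20.8 J/(mol·K).
ΔU = 4.90×20.8×(326−195) = 13400 J.

13400 J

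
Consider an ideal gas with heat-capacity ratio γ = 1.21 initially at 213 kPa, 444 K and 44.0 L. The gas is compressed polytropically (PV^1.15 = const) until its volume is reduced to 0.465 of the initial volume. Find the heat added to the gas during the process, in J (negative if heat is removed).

-2170 J

n = P₁V₁/(RT₁) = 213×44.0/(8.314×444) = 2.54 mol.
Polytropic n=1.15: T₂ = T₁(V₁/V₂)^(n−1) = 444×(2.15)^0.15 = 498 K; P₂ = P₁(V₁/V₂)^n = 514 kPa.
W = (P₁V₁−P₂V₂)/(n−1) = (213×44.0−514×20.5)/0.15 = -7600 J.
ΔU = nCvΔT = 2.54×39.6×(498−444) = 5430 J.
Q = ΔU + W = -2170 J.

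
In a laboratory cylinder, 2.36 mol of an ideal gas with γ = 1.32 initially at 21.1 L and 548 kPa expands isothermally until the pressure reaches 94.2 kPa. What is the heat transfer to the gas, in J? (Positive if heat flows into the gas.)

T₁ = P₁V₁/(nR) = 548×21.1/(2.36×8.314) = 589 K.
Isothermal: T stays 589 K; PV = const ⇒ V₂ = 123 L, P₂ = 94.2 kPa.
ΔU = 0 (ideal gas, T constant).
W = nRT ln(V₂/V₁) = 2.36×8.314×589×ln(5.82) = 20400 J.
Q = ΔU + W = 20400 J.

20400 J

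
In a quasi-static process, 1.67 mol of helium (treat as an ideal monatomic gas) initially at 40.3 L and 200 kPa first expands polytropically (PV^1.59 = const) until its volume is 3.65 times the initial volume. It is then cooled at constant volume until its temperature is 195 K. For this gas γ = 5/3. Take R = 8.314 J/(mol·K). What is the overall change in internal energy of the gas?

-8030 J

T₁ = P₁V₁/(nR) = 200×40.3/(1.67×8.314) = 581 K.
Step 1 — Polytropic n=1.59: T₂ = T₁(V₁/V₂)^(n−1) = 581×(0.274)^0.59 = 270 K; P₂ = P₁(V₁/V₂)^n = 25.5 kPa.
W = (P₁V₁−P₂V₂)/(n−1) = (200×40.3−25.5×147)/0.59 = 7300 J.
ΔU = nCvΔT = 1.67×12.5×(270−581) = -6460 J.
Q = ΔU + W = 839 J.
State after step 1: P = 25.5 kPa, V = 147 L, T = 270 K.
Step 2 — Isochoric: V stays 147 L; P/T = const ⇒ T₂ = 195 K, P₂ = 18.4 kPa.
W = 0 (no volume change).
ΔU = nCvΔT = 1.67×12.5×(195−270) = -1570 J.
Q = ΔU = -1570 J.
Net over both steps: W = 7300 J, Q = -732 J, ΔU = -8030 J.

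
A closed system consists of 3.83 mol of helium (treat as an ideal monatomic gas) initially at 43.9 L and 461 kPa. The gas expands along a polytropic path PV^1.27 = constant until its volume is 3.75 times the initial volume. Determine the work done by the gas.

22500 J

T₁ = P₁V₁/(nR) = 461×43.9/(3.83×8.314) = 636 K.
Polytropic n=1.27: T₂ = T₁(V₁/V₂)^(n−1) = 636×(0.267)^0.27 = 445 K; P₂ = P₁(V₁/V₂)^n = 86.0 kPa.
W = (P₁V₁−P₂V₂)/(n−1) = (461×43.9−86.0×165)/0.27 = 22500 J.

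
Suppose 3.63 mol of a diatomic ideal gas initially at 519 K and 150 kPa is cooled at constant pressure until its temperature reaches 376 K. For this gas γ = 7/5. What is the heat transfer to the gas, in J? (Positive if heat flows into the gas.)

V₁ = nRT₁/P₁ = 3.63×8.314×519/150 = 104 L.
Isobaric: P stays 150 kPa; V/T = const ⇒ T₂ = 376 K, V₂ = 75.7 L.
W = PΔV = 150×(75.7−104) kPa·L = -4320 J.
ΔU = nCvΔT = 3.63×20.8×(376−519) = -10800 J.
Q = ΔU + W = nCpΔT = -15100 J.

-15100 J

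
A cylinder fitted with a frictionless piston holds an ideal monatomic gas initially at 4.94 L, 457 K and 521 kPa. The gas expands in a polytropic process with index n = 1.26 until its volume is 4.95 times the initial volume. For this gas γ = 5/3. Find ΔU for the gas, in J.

-1310 J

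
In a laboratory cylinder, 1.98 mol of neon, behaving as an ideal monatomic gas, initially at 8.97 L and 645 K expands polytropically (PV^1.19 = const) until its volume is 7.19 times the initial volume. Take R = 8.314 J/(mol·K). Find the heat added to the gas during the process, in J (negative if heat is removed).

P₁ = nRT₁/V₁ = 1.98×8.314×645/8.97 = 1180 kPa.
Polytropic n=1.19: T₂ = T₁(V₁/V₂)^(n−1) = 645×(0.139)^0.19 = 443 K; P₂ = P₁(V₁/V₂)^n = 113 kPa.
W = (P₁V₁−P₂V₂)/(n−1) = (1180×8.97−113×64.5)/0.19 = 17500 J.
ΔU = nCvΔT = 1.98×12.5×(443−645) = -4980 J.
Q = ΔU + W = 12500 J.

12500 J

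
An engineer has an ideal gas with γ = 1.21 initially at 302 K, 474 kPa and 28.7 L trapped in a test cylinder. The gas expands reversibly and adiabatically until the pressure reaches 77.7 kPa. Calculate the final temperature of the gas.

Adiabatic: T₂/T₁ = (P₂/P₁)^((γ−1)/γ) ⇒ T₂ = 302×(0.164)^0.174 = 221 K; V₂ = 128 L.

221 K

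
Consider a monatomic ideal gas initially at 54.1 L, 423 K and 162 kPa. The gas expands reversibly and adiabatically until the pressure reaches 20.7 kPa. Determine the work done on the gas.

-7370 J

n = P₁V₁/(RT₁) = 162×54.1/(8.314×423) = 2.49 mol.
Adiabatic: T₂/T₁ = (P₂/P₁)^((γ−1)/γ) ⇒ T₂ = 423×(0.128)^0.400 = 186 K; V₂ = 186 L.
ΔU = nCvΔT = 2.49×12.5×(186−423) = -7370 J.
Q = 0 for an adiabatic process, so W = −ΔU = 7370 J.
Work done on the gas = −W_by = -7370 J.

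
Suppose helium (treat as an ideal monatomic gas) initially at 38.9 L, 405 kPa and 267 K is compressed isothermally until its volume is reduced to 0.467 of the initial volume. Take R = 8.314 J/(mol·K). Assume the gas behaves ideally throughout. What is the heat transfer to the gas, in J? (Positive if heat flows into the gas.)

n = P₁V₁/(RT₁) = 405×38.9/(8.314×267) = 7.10 mol.
Isothermal: T stays 267 K; PV = const ⇒ V₂ = 18.2 L, P₂ = 867 kPa.
ΔU = 0 (ideal gas, T constant).
W = nRT ln(V₂/V₁) = 7.10×8.314×267×ln(0.467) = -12000 J.
Q = ΔU + W = -12000 J.

-12000 J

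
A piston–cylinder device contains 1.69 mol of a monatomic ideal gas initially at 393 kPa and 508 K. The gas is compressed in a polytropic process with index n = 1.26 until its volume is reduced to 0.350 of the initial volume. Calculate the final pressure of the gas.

V₁ = nRT₁/P₁ = 1.69×8.314×508/393 = 18.2 L.
Polytropic n=1.26: T₂ = T₁(V₁/V₂)^(n−1) = 508×(2.86)^0.26 = 667 K; P₂ = P₁(V₁/V₂)^n = 1480 kPa.

1480 kPa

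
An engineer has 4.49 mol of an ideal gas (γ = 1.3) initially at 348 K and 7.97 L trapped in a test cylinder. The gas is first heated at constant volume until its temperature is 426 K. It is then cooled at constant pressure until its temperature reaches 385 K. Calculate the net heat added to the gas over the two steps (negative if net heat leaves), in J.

3070 J

P₁ = nRT₁/V₁ = 4.49×8.314×348/7.97 = 1630 kPa.
Step 1 — Isochoric: V stays 7.97 L; P/T = const ⇒ T₂ = 426 K, P₂ = 2000 kPa.
W = 0 (no volume change).
ΔU = nCvΔT = 4.49×27.7×(426−348) = 9710 J.
Q = ΔU = 9710 J.
State after step 1: P = 2000 kPa, V = 7.97 L, T = 426 K.
Step 2 — Isobaric: P stays 2000 kPa; V/T = const ⇒ T₂ = 385 K, V₂ = 7.20 L.
W = PΔV = 2000×(7.20−7.97) kPa·L = -1530 J.
ΔU = nCvΔT = 4.49×27.7×(385−426) = -5100 J.
Q = ΔU + W = nCpΔT = -6630 J.
Net over both steps: W = -1530 J, Q = 3070 J, ΔU = 4600 J.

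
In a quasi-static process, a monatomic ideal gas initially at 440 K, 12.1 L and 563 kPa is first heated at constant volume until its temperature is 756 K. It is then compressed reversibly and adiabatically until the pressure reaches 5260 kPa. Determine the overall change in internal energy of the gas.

n = P₁V₁/(RT₁) = 563×12.1/(8.314×440) = 1.86 mol.
Step 1 — Isochoric: V stays 12.1 L; P/T = const ⇒ T₂ = 756 K, P₂ = 967 kPa.
W = 0 (no volume change).
ΔU = nCvΔT = 1.86×12.5×(756−440) = 7340 J.
Q = ΔU = 7340 J.
State after step 1: P = 967 kPa, V = 12.1 L, T = 756 K.
Step 2 — Adiabatic: T₂/T₁ = (P₂/P₁)^((γ−1)/γ) ⇒ T₂ = 756×(5.44)^0.400 = 1490 K; V₂ = 4.38 L.
ΔU = nCvΔT = 1.86×12.5×(1490−756) = 17000 J.
Q = 0 for an adiabatic process, so W = −ΔU = -17000 J.
Net over both steps: W = -17000 J, Q = 7340 J, ΔU = 24300 J.

24300 J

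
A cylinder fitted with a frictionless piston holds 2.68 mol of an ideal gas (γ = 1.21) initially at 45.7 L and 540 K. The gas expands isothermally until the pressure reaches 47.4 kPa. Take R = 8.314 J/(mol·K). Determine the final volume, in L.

P₁ = nRT₁/V₁ = 2.68×8.314×540/45.7 = 263 kPa.
Isothermal: T stays 540 K; PV = const ⇒ V₂ = 254 L, P₂ = 47.4 kPa.

254 L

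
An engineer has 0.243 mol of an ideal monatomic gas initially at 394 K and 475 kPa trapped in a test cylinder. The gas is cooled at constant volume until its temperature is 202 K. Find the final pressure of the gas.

V₁ = nRT₁/P₁ = 0.243×8.314×394/475 = 1.68 L.
Isochoric: V stays 1.68 L; P/T = const ⇒ T₂ = 202 K, P₂ = 244 kPa.

244 kPa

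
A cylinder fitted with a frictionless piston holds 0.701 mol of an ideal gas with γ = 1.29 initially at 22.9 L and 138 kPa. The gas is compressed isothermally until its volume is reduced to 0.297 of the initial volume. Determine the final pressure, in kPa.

465 kPa

T₁ = P₁V₁/(nR) = 138×22.9/(0.701×8.314) = 542 K.
Isothermal: T stays 542 K; PV = const ⇒ V₂ = 6.80 L, P₂ = 465 kPa.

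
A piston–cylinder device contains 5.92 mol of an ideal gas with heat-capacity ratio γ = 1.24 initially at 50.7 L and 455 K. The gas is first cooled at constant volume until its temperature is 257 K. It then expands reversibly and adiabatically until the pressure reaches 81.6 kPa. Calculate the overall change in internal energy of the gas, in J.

-50900 J

P₁ = nRT₁/V₁ = 5.92×8.314×455/50.7 = 442 kPa.
Step 1 — Isochoric: V stays 50.7 L; P/T = const ⇒ T₂ = 257 K, P₂ = 249 kPa.
W = 0 (no volume change).
ΔU = nCvΔT = 5.92×34.6×(257−455) = -40600 J.
Q = ΔU = -40600 J.
State after step 1: P = 249 kPa, V = 50.7 L, T = 257 K.
Step 2 — Adiabatic: T₂/T₁ = (P₂/P₁)^((γ−1)/γ) ⇒ T₂ = 257×(0.327)^0.194 = 207 K; V₂ = 125 L.
ΔU = nCvΔT = 5.92×34.6×(207−257) = -10300 J.
Q = 0 for an adiabatic process, so W = −ΔU = 10300 J.
Net over both steps: W = 10300 J, Q = -40600 J, ΔU = -50900 J.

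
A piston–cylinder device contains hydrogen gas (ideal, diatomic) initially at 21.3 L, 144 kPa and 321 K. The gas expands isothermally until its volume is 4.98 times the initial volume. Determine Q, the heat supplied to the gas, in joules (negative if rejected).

4920 J

n = P₁V₁/(RT₁) = 144×21.3/(8.314×321) = 1.15 mol.
Isothermal: T stays 321 K; PV = const ⇒ V₂ = 106 L, P₂ = 28.9 kPa.
ΔU = 0 (ideal gas, T constant).
W = nRT ln(V₂/V₁) = 1.15×8.314×321×ln(4.98) = 4920 J.
Q = ΔU + W = 4920 J.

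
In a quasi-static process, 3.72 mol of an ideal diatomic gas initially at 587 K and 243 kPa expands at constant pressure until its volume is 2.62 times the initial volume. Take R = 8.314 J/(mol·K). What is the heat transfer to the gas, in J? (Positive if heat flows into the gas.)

103000 J

V₁ = nRT₁/P₁ = 3.72×8.314×587/243 = 74.7 L.
Isobaric: P stays 243 kPa; V/T = const ⇒ T₂ = 1540 K, V₂ = 196 L.
W = PΔV = 243×(196−74.7) kPa·L = 29400 J.
ΔU = nCvΔT = 3.72×20.8×(1540−587) = 73500 J.
Q = ΔU + W = nCpΔT = 103000 J.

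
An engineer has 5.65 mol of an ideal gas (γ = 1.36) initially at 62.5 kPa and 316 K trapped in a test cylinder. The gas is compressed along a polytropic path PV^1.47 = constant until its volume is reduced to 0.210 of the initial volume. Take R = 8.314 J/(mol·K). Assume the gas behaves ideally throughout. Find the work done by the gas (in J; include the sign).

-34200 J

V₁ = nRT₁/P₁ = 5.65×8.314×316/62.5 = 238 L.
Polytropic n=1.47: T₂ = T₁(V₁/V₂)^(n−1) = 316×(4.76)^0.47 = 658 K; P₂ = P₁(V₁/V₂)^n = 620 kPa.
W = (P₁V₁−P₂V₂)/(n−1) = (62.5×238−620×49.9)/0.47 = -34200 J.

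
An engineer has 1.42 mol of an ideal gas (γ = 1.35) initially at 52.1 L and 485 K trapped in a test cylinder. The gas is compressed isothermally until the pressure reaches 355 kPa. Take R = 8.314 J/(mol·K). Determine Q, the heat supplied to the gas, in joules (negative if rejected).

-6710 J

P₁ = nRT₁/V₁ = 1.42×8.314×485/52.1 = 110 kPa.
Isothermal: T stays 485 K; PV = const ⇒ V₂ = 16.1 L, P₂ = 355 kPa.
ΔU = 0 (ideal gas, T constant).
W = nRT ln(V₂/V₁) = 1.42×8.314×485×ln(0.310) = -6710 J.
Q = ΔU + W = -6710 J.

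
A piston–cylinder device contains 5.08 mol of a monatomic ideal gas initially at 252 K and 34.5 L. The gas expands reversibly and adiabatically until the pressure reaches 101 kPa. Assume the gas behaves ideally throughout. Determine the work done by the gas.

P₁ = nRT₁/V₁ = 5.08×8.314×252/34.5 = 309 kPa.
Adiabatic: T₂/T₁ = (P₂/P₁)^((γ−1)/γ) ⇒ T₂ = 252×(0.327)^0.400 = 161 K; V₂ = 67.4 L.
ΔU = nCvΔT = 5.08×12.5×(161−252) = -5750 J.
Q = 0 for an adiabatic process, so W = −ΔU = 5750 J.

5750 J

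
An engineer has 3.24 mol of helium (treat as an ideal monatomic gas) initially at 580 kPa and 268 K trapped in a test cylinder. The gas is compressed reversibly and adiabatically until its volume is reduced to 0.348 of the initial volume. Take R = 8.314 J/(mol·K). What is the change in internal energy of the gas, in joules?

11100 J

V₁ = nRT₁/P₁ = 3.24×8.314×268/580 = 12.4 L.
Adiabatic: TV^(γ−1) = const ⇒ T₂ = 268×(2.87)^0.667 = 542 K; PV^γ = const ⇒ P₂ = 3370 kPa.
For an ideal gas ΔU = nCvΔT with Cv = (3/2)R = 12.5 J/(mol·K).
ΔU = 3.24×12.5×(542−268) = 11100 J.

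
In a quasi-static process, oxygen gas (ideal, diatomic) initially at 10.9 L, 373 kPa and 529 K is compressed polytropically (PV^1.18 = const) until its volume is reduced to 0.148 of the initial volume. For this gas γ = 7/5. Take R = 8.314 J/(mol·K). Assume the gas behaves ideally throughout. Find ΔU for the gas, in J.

n = P₁V₁/(RT₁) = 373×10.9/(8.314×529) = 0.924 mol.
Polytropic n=1.18: T₂ = T₁(V₁/V₂)^(n−1) = 529×(6.76)^0.18 = 746 K; P₂ = P₁(V₁/V₂)^n = 3550 kPa.
For an ideal gas ΔU = nCvΔT with Cv = (5/2)R = 20.8 J/(mol·K).
ΔU = 0.924×20.8×(746−529) = 4170 J.

4170 J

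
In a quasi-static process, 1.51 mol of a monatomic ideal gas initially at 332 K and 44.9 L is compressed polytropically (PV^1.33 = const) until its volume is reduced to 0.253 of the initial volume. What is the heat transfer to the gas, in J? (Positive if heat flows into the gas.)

-3660 J

P₁ = nRT₁/V₁ = 1.51×8.314×332/44.9 = 92.8 kPa.
Polytropic n=1.33: T₂ = T₁(V₁/V₂)^(n−1) = 332×(3.95)^0.33 = 523 K; P₂ = P₁(V₁/V₂)^n = 577 kPa.
W = (P₁V₁−P₂V₂)/(n−1) = (92.8×44.9−577×11.4)/0.33 = -7250 J.
ΔU = nCvΔT = 1.51×12.5×(523−332) = 3590 J.
Q = ΔU + W = -3660 J.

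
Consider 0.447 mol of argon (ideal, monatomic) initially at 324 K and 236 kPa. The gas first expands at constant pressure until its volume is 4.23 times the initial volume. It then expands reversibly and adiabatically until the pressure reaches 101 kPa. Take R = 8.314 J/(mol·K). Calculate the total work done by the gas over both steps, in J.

6090 J

V₁ = nRT₁/P₁ = 0.447×8.314×324/236 = 5.10 L.
Step 1 — Isobaric: P stays 236 kPa; V/T = const ⇒ T₂ = 1370 K, V₂ = 21.6 L.
W = PΔV = 236×(21.6−5.10) kPa·L = 3890 J.
ΔU = nCvΔT = 0.447×12.5×(1370−324) = 5830 J.
Q = ΔU + W = nCpΔT = 9720 J.
State after step 1: P = 236 kPa, V = 21.6 L, T = 1370 K.
Step 2 — Adiabatic: T₂/T₁ = (P₂/P₁)^((γ−1)/γ) ⇒ T₂ = 1370×(0.428)^0.400 = 976 K; V₂ = 35.9 L.
ΔU = nCvΔT = 0.447×12.5×(976−1370) = -2200 J.
Q = 0 for an adiabatic process, so W = −ΔU = 2200 J.
Net over both steps: W = 6090 J, Q = 9720 J, ΔU = 3630 J.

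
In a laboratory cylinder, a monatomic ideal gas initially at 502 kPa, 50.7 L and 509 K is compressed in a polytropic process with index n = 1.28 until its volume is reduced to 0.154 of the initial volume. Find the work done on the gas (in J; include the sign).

62600 J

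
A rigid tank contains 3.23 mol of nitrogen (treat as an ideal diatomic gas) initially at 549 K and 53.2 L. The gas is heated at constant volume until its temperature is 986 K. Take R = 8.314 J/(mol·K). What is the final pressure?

498 kPa

P₁ = nRT₁/V₁ = 3.23×8.314×549/53.2 = 277 kPa.
Isochoric: V stays 53.2 L; P/T = const ⇒ T₂ = 986 K, P₂ = 498 kPa.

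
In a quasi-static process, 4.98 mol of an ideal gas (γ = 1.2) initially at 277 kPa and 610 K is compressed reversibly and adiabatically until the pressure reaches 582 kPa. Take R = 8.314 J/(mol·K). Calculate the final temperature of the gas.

690 K

V₁ = nRT₁/P₁ = 4.98×8.314×610/277 = 91.2 L.
Adiabatic: T₂/T₁ = (P₂/P₁)^((γ−1)/γ) ⇒ T₂ = 610×(2.10)^0.167 = 690 K; V₂ = 49.1 L.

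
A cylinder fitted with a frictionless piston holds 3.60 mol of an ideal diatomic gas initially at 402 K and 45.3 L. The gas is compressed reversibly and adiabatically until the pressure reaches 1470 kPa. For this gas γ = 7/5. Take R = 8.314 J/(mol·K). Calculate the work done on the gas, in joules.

P₁ = nRT₁/V₁ = 3.60×8.314×402/45.3 = 266 kPa.
Adiabatic: T₂/T₁ = (P₂/P₁)^((γ−1)/γ) ⇒ T₂ = 402×(5.53)^0.286 = 655 K; V₂ = 13.3 L.
ΔU = nCvΔT = 3.60×20.8×(655−402) = 19000 J.
Q = 0 for an adiabatic process, so W = −ΔU = -19000 J.
Work done on the gas = −W_by = 19000 J.

19000 J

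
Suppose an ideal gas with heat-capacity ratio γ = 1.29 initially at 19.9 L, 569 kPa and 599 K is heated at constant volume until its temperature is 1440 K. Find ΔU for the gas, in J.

54800 J

n = P₁V₁/(RT₁) = 569×19.9/(8.314×599) = 2.27 mol.
Isochoric: V stays 19.9 L; P/T = const ⇒ T₂ = 1440 K, P₂ = 1370 kPa.
For an ideal gas ΔU = nCvΔT with Cv = R/(γ−1) = 28.7 J/(mol·K).
ΔU = 2.27×28.7×(1440−599) = 54800 J.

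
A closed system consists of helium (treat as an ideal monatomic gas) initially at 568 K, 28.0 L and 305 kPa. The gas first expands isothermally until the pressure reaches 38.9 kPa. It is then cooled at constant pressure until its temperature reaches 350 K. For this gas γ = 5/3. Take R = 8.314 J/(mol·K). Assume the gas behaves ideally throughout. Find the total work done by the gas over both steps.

n = P₁V₁/(RT₁) = 305×28.0/(8.314×568) = 1.81 mol.
Step 1 — Isothermal: T stays 568 K; PV = const ⇒ V₂ = 220 L, P₂ = 38.9 kPa.
ΔU = 0 (ideal gas, T constant).
W = nRT ln(V₂/V₁) = 1.81×8.314×568×ln(7.84) = 17600 J.
Q = ΔU + W = 17600 J.
State after step 1: P = 38.9 kPa, V = 220 L, T = 568 K.
Step 2 — Isobaric: P stays 38.9 kPa; V/T = const ⇒ T₂ = 350 K, V₂ = 135 L.
W = PΔV = 38.9×(135−220) kPa·L = -3280 J.
ΔU = nCvΔT = 1.81×12.5×(350−568) = -4920 J.
Q = ΔU + W = nCpΔT = -8190 J.
Net over both steps: W = 14300 J, Q = 9390 J, ΔU = -4920 J.

14300 J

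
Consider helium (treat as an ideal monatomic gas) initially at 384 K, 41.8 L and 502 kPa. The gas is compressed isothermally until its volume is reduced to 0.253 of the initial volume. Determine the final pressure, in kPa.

1980 kPa

Isothermal: T stays 384 K; PV = const ⇒ V₂ = 10.6 L, P₂ = 1980 kPa.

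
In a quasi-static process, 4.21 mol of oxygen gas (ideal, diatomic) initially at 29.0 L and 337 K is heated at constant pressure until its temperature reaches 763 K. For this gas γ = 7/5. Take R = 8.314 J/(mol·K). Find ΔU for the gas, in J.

P₁ = nRT₁/V₁ = 4.21×8.314×337/29.0 = 407 kPa.
Isobaric: P stays 407 kPa; V/T = const ⇒ T₂ = 763 K, V₂ = 65.7 L.
For an ideal gas ΔU = nCvΔT with Cv = (5/2)R = 20.8 J/(mol·K).
ΔU = 4.21×20.8×(763−337) = 37300 J.

37300 J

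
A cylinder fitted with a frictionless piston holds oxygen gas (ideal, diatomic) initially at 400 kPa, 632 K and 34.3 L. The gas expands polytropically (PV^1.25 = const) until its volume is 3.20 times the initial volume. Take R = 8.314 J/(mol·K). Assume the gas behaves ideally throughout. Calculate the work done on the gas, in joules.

-13800 J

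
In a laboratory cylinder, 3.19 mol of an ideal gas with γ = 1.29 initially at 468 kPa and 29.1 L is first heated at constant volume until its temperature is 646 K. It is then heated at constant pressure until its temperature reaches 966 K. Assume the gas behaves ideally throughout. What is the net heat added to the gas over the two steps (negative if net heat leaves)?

49900 J

T₁ = P₁V₁/(nR) = 468×29.1/(3.19×8.314) = 513 K.
Step 1 — Isochoric: V stays 29.1 L; P/T = const ⇒ T₂ = 646 K, P₂ = 589 kPa.
W = 0 (no volume change).
ΔU = nCvΔT = 3.19×28.7×(646−513) = 12100 J.
Q = ΔU = 12100 J.
State after step 1: P = 589 kPa, V = 29.1 L, T = 646 K.
Step 2 — Isobaric: P stays 589 kPa; V/T = const ⇒ T₂ = 966 K, V₂ = 43.5 L.
W = PΔV = 589×(43.5−29.1) kPa·L = 8490 J.
ΔU = nCvΔT = 3.19×28.7×(966−646) = 29300 J.
Q = ΔU + W = nCpΔT = 37800 J.
Net over both steps: W = 8490 J, Q = 49900 J, ΔU = 41400 J.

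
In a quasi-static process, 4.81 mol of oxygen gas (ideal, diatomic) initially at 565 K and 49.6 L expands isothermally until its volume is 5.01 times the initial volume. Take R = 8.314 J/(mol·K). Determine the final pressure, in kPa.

P₁ = nRT₁/V₁ = 4.81×8.314×565/49.6 = 456 kPa.
Isothermal: T stays 565 K; PV = const ⇒ V₂ = 248 L, P₂ = 90.9 kPa.

90.9 kPa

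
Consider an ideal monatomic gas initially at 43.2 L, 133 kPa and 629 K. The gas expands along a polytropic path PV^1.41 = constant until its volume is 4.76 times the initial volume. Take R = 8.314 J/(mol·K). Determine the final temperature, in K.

332 K

Polytropic n=1.41: T₂ = T₁(V₁/V₂)^(n−1) = 629×(0.210)^0.41 = 332 K; P₂ = P₁(V₁/V₂)^n = 14.7 kPa.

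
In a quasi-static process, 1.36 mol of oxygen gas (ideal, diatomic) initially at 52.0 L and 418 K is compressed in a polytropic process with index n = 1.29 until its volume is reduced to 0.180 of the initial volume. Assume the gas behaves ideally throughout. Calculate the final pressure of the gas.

P₁ = nRT₁/V₁ = 1.36×8.314×418/52.0 = 90.9 kPa.
Polytropic n=1.29: T₂ = T₁(V₁/V₂)^(n−1) = 418×(5.56)^0.29 = 687 K; P₂ = P₁(V₁/V₂)^n = 830 kPa.

830 kPa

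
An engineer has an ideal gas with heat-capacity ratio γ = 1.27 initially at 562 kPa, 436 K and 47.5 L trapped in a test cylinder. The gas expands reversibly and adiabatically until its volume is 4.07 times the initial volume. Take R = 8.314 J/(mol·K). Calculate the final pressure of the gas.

94.5 kPa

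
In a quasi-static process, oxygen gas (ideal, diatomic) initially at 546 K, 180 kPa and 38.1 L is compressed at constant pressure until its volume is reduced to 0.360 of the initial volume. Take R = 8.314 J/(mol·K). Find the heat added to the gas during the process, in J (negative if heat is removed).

n = P₁V₁/(RT₁) = 180×38.1/(8.314×546) = 1.51 mol.
Isobaric: P stays 180 kPa; V/T = const ⇒ T₂ = 197 K, V₂ = 13.7 L.
W = PΔV = 180×(13.7−38.1) kPa·L = -4390 J.
ΔU = nCvΔT = 1.51×20.8×(197−546) = -11000 J.
Q = ΔU + W = nCpΔT = -15400 J.

-15400 J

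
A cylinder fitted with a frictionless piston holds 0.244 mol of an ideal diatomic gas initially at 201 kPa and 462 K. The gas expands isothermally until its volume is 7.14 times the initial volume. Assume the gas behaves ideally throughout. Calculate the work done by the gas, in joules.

1840 J

V₁ = nRT₁/P₁ = 0.244×8.314×462/201 = 4.66 L.
Isothermal: T stays 462 K; PV = const ⇒ V₂ = 33.3 L, P₂ = 28.2 kPa.
W = nRT ln(V₂/V₁) = 0.244×8.314×462×ln(7.14) = 1840 J.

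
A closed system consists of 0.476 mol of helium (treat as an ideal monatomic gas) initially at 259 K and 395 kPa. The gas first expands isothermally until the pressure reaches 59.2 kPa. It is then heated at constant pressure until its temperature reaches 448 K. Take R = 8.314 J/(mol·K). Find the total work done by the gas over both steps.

2690 J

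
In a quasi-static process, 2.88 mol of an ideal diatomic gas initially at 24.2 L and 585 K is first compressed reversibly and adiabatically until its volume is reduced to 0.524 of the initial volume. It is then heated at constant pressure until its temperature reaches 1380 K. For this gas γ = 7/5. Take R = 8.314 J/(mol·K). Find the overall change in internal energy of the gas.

P₁ = nRT₁/V₁ = 2.88×8.314×585/24.2 = 579 kPa.
Step 1 — Adiabatic: TV^(γ−1) = const ⇒ T₂ = 585×(1.91)^0.400 = 758 K; PV^γ = const ⇒ P₂ = 1430 kPa.
ΔU = nCvΔT = 2.88×20.8×(758−585) = 10300 J.
Q = 0 for an adiabatic process, so W = −ΔU = -10300 J.
State after step 1: P = 1430 kPa, V = 12.7 L, T = 758 K.
Step 2 — Isobaric: P stays 1430 kPa; V/T = const ⇒ T₂ = 1380 K, V₂ = 23.1 L.
W = PΔV = 1430×(23.1−12.7) kPa·L = 14900 J.
ΔU = nCvΔT = 2.88×20.8×(1380−758) = 37300 J.
Q = ΔU + W = nCpΔT = 52200 J.
Net over both steps: W = 4570 J, Q = 52200 J, ΔU = 47600 J.

47600 J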